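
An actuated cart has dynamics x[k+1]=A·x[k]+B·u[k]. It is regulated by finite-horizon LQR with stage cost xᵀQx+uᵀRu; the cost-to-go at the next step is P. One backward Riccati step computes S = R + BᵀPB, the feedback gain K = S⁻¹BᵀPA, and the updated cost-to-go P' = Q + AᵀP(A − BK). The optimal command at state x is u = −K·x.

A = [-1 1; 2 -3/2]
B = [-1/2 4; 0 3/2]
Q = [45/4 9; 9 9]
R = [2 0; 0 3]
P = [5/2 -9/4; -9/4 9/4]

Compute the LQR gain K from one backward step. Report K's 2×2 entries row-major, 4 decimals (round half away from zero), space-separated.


BᵀP = [-1.2500 1.1250; 6.6250 -5.6250]
S = R + BᵀPB = [2 0; 0 3] + [0.6250 -3.3125; -3.3125 18.0625] = [2.6250 -3.3125; -3.3125 21.0625]
BᵀPA = [3.5000 -2.9375; -17.8750 15.0625]
K = S⁻¹·BᵀPA = [0.3274 -0.2703; -0.7972 0.6726]
A−BK = [2.3524 -1.8257; 3.1958 -2.5089]
AᵀP(A−BK) = [5.1046 -4.1558; -4.1558 3.3871]
P' = Q + AᵀP(A−BK) = [16.3546 4.8442; 4.8442 12.3871]
tr(P') = 28.7418

0.3274 -0.2703 -0.7972 0.6726


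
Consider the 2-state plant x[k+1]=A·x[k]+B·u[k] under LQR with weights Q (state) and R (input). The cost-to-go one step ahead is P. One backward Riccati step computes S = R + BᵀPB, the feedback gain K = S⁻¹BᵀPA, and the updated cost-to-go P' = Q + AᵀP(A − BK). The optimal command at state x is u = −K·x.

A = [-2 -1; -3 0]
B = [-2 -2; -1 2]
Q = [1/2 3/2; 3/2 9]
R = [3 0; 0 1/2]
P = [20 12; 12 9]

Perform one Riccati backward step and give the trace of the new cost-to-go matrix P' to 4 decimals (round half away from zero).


17.9330

BᵀP = [-52.0000 -33.0000; -16.0000 -6.0000]
S = R + BᵀPB = [3 0; 0 1/2] + [137.0000 38.0000; 38.0000 20.0000] = [140.0000 38.0000; 38.0000 20.5000]
BᵀPA = [203.0000 52.0000; 50.0000 16.0000]
K = S⁻¹·BᵀPA = [1.5859 0.3212; -0.5007 0.1851]
A−BK = [0.1704 0.0126; -0.4127 -0.0491]
AᵀP(A−BK) = [8.0964 1.5442; 1.5442 0.3366]
P' = Q + AᵀP(A−BK) = [8.5964 3.0442; 3.0442 9.3366]
tr(P') = 17.9330


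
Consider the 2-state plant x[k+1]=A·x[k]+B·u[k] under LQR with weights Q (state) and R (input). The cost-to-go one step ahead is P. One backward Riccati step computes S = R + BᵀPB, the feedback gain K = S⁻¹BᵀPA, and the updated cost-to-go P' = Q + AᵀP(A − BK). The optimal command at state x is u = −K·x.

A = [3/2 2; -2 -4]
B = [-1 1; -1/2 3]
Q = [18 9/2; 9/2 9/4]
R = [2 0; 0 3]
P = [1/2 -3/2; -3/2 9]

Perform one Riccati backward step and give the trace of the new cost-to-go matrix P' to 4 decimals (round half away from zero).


33.0255

BᵀP = [0.2500 -3.0000; -4.0000 25.5000]
S = R + BᵀPB = [2 0; 0 3] + [1.2500 -8.7500; -8.7500 72.5000] = [3.2500 -8.7500; -8.7500 75.5000]
BᵀPA = [6.3750 12.5000; -57.0000 -110.0000]
K = S⁻¹·BᵀPA = [-0.1033 -0.1111; -0.7669 -1.4698]
A−BK = [2.1636 3.3588; 0.2492 0.3539]
AᵀP(A−BK) = [3.0680 5.4280; 5.4280 9.7075]
P' = Q + AᵀP(A−BK) = [21.0680 9.9280; 9.9280 11.9575]
tr(P') = 33.0255


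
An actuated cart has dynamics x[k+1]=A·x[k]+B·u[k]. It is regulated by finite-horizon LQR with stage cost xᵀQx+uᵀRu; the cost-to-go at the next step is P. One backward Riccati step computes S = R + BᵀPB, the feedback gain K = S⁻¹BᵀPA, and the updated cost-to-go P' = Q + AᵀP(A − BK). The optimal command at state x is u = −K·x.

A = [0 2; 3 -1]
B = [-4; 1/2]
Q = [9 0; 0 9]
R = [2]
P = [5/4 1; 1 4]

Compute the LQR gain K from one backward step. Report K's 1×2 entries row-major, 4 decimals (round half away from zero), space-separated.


-0.3158 -0.3684

BᵀP = [-4.5000 -2.0000]
S = R + BᵀPB = [2] + [17.0000] = [19.0000]
BᵀPA = [-6.0000 -7.0000]
K = S⁻¹·BᵀPA = [-0.3158 -0.3684]
A−BK = [-1.2632 0.5263; 3.1579 -0.8158]
AᵀP(A−BK) = [34.1053 -8.2105; -8.2105 2.4211]
P' = Q + AᵀP(A−BK) = [43.1053 -8.2105; -8.2105 11.4211]
tr(P') = 54.5263


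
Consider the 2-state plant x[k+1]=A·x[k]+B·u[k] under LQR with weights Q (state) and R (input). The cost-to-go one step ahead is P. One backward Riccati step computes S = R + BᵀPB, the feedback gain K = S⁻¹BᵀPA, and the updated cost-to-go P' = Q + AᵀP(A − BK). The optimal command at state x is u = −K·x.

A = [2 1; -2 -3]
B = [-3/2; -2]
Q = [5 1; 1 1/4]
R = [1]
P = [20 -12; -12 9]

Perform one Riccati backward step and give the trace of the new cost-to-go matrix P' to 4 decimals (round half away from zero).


BᵀP = [-6.0000 0.0000]
S = R + BᵀPB = [1] + [9.0000] = [10.0000]
BᵀPA = [-12.0000 -6.0000]
K = S⁻¹·BᵀPA = [-1.2000 -0.6000]
A−BK = [0.2000 0.1000; -4.4000 -4.2000]
AᵀP(A−BK) = [197.6000 182.8000; 182.8000 169.4000]
P' = Q + AᵀP(A−BK) = [202.6000 183.8000; 183.8000 169.6500]
tr(P') = 372.2500

372.2500


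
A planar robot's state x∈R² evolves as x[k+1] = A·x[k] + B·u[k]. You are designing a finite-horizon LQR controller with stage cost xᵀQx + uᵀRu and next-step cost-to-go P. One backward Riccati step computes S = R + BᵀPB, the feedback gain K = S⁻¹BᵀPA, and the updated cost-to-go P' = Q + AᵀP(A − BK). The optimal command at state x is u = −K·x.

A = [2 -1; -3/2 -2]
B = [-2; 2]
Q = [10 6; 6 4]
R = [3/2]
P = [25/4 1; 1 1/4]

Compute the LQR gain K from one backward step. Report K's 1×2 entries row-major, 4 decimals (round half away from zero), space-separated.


BᵀP = [-10.5000 -1.5000]
S = R + BᵀPB = [3/2] + [18.0000] = [19.5000]
BᵀPA = [-18.7500 13.5000]
K = S⁻¹·BᵀPA = [-0.9615 0.6923]
A−BK = [0.0769 0.3846; 0.4231 -3.3846]
AᵀP(A−BK) = [1.5337 -1.2692; -1.2692 1.9038]
P' = Q + AᵀP(A−BK) = [11.5337 4.7308; 4.7308 5.9038]
tr(P') = 17.4375

-0.9615 0.6923


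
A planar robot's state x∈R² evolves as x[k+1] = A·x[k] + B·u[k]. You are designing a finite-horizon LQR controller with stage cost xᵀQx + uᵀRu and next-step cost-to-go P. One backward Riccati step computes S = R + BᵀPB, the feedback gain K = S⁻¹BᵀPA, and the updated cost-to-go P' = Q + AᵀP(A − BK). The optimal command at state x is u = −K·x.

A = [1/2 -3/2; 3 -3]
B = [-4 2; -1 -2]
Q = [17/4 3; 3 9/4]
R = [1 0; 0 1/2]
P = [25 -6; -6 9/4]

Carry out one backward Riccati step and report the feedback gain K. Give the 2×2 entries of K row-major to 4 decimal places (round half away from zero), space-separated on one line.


-0.5969 0.7884 -0.9948 0.8827

BᵀP = [-94.0000 21.7500; 62.0000 -16.5000]
S = R + BᵀPB = [1 0; 0 1/2] + [354.2500 -231.5000; -231.5000 157.0000] = [355.2500 -231.5000; -231.5000 157.5000]
BᵀPA = [18.2500 75.7500; -18.5000 -43.5000]
K = S⁻¹·BᵀPA = [-0.5969 0.7884; -0.9948 0.8827]
A−BK = [0.1021 -0.1116; 0.4136 -0.4463]
AᵀP(A−BK) = [0.9898 -1.0594; -1.0594 1.1730]
P' = Q + AᵀP(A−BK) = [5.2398 1.9406; 1.9406 3.4230]
tr(P') = 8.6628


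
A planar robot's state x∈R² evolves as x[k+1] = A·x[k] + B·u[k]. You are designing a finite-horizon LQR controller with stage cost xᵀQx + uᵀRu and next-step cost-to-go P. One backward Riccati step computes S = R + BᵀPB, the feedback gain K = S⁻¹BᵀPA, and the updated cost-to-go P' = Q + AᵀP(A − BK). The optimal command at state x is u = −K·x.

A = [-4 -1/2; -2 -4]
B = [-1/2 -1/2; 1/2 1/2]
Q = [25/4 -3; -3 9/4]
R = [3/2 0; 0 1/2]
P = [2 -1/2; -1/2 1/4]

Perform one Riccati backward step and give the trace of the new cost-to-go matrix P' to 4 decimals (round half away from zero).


BᵀP = [-1.2500 0.3750; -1.2500 0.3750]
S = R + BᵀPB = [3/2 0; 0 1/2] + [0.8125 0.8125; 0.8125 0.8125] = [2.3125 0.8125; 0.8125 1.3125]
BᵀPA = [4.2500 -0.8750; 4.2500 -0.8750]
K = S⁻¹·BᵀPA = [0.8947 -0.1842; 2.6842 -0.5526]
A−BK = [-2.2105 -0.8684; -3.7895 -3.6316]
AᵀP(A−BK) = [9.7895 0.6316; 0.6316 1.8553]
P' = Q + AᵀP(A−BK) = [16.0395 -2.3684; -2.3684 4.1053]
tr(P') = 20.1447

20.1447


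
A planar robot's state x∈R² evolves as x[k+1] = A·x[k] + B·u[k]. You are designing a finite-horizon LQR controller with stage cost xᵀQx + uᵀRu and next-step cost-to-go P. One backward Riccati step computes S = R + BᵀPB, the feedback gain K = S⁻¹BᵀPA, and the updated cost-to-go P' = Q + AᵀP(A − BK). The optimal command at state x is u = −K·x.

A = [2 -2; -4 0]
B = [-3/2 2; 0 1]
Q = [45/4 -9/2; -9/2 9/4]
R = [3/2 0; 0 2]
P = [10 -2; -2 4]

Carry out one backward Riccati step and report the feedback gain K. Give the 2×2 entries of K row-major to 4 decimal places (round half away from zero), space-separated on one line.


BᵀP = [-15.0000 3.0000; 18.0000 0.0000]
S = R + BᵀPB = [3/2 0; 0 2] + [22.5000 -27.0000; -27.0000 36.0000] = [24.0000 -27.0000; -27.0000 38.0000]
BᵀPA = [-42.0000 30.0000; 36.0000 -36.0000]
K = S⁻¹·BᵀPA = [-3.4098 0.9180; -1.4754 -0.2951]
A−BK = [-0.1639 -0.0328; -2.5246 0.2951]
AᵀP(A−BK) = [45.9016 -6.8197; -6.8197 1.8361]
P' = Q + AᵀP(A−BK) = [57.1516 -11.3197; -11.3197 4.0861]
tr(P') = 61.2377

-3.4098 0.9180 -1.4754 -0.2951


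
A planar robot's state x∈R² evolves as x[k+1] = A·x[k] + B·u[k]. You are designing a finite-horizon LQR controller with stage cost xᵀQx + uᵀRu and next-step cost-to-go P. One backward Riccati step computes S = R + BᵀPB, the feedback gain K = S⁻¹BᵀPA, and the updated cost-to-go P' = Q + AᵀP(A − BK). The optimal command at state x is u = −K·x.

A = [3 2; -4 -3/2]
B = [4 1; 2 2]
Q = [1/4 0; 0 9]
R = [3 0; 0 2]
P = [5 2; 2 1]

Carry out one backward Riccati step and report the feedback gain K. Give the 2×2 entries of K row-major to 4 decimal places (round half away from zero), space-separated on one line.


0.3815 0.3046 -0.3046 -0.0738

BᵀP = [24.0000 10.0000; 9.0000 4.0000]
S = R + BᵀPB = [3 0; 0 2] + [116.0000 44.0000; 44.0000 17.0000] = [119.0000 44.0000; 44.0000 19.0000]
BᵀPA = [32.0000 33.0000; 11.0000 12.0000]
K = S⁻¹·BᵀPA = [0.3815 0.3046; -0.3046 -0.0738]
A−BK = [1.7785 0.8554; -4.1538 -1.9615]
AᵀP(A−BK) = [4.1415 2.0646; 2.0646 1.0838]
P' = Q + AᵀP(A−BK) = [4.3915 2.0646; 2.0646 10.0838]
tr(P') = 14.4754


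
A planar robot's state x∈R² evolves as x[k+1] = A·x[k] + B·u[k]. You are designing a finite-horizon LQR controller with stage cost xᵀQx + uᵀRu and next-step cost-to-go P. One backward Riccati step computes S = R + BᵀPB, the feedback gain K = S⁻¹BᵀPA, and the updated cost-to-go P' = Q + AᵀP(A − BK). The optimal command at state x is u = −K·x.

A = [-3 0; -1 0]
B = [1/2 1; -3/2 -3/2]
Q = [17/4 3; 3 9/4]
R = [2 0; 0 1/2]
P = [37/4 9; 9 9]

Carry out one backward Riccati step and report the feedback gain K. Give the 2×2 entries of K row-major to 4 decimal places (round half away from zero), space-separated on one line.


2.2967 0.0000 2.2093 0.0000

BᵀP = [-8.8750 -9.0000; -4.2500 -4.5000]
S = R + BᵀPB = [2 0; 0 1/2] + [9.0625 4.6250; 4.6250 2.5000] = [11.0625 4.6250; 4.6250 3.0000]
BᵀPA = [35.6250 0.0000; 17.2500 0.0000]
K = S⁻¹·BᵀPA = [2.2967 0.0000; 2.2093 0.0000]
A−BK = [-6.3576 0.0000; 5.7589 0.0000]
AᵀP(A−BK) = [26.3205 0.0000; 0.0000 0.0000]
P' = Q + AᵀP(A−BK) = [30.5705 3.0000; 3.0000 2.2500]
tr(P') = 32.8205


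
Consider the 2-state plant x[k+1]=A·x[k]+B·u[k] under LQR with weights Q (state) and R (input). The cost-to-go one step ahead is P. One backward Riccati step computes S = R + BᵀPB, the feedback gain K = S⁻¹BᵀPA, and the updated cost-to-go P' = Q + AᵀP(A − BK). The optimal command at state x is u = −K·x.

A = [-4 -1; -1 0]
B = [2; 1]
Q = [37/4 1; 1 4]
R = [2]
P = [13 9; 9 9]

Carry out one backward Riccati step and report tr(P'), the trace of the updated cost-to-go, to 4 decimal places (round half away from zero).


21.1692

BᵀP = [35.0000 27.0000]
S = R + BᵀPB = [2] + [97.0000] = [99.0000]
BᵀPA = [-167.0000 -35.0000]
K = S⁻¹·BᵀPA = [-1.6869 -0.3535]
A−BK = [-0.6263 -0.2929; 0.6869 0.3535]
AᵀP(A−BK) = [7.2929 1.9596; 1.9596 0.6263]
P' = Q + AᵀP(A−BK) = [16.5429 2.9596; 2.9596 4.6263]
tr(P') = 21.1692


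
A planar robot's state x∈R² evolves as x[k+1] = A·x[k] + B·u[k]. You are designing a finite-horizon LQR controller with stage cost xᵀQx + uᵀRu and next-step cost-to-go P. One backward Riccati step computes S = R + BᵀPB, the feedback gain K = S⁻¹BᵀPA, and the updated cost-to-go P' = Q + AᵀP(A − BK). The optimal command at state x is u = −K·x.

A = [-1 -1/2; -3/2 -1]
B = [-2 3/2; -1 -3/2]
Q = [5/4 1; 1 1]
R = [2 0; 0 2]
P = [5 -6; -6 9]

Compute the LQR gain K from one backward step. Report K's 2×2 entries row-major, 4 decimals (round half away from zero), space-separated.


0.4816 0.2845 0.3687 0.2849

BᵀP = [-4.0000 3.0000; 16.5000 -22.5000]
S = R + BᵀPB = [2 0; 0 2] + [5.0000 -10.5000; -10.5000 58.5000] = [7.0000 -10.5000; -10.5000 60.5000]
BᵀPA = [-0.5000 -1.0000; 17.2500 14.2500]
K = S⁻¹·BᵀPA = [0.4816 0.2845; 0.3687 0.2849]
A−BK = [-0.5898 -0.3583; -0.4653 -0.2881]
AᵀP(A−BK) = [1.1305 0.7275; 0.7275 0.4745]
P' = Q + AᵀP(A−BK) = [2.3805 1.7275; 1.7275 1.4745]
tr(P') = 3.8549


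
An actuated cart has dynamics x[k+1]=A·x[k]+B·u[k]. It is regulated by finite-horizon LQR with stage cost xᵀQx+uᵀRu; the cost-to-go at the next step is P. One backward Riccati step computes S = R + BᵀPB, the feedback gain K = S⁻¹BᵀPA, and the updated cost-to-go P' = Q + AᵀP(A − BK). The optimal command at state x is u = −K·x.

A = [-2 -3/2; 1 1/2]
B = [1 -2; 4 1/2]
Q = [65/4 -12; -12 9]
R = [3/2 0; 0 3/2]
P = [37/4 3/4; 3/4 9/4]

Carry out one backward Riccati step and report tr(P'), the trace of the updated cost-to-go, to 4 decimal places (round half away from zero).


BᵀP = [12.2500 9.7500; -18.1250 -0.3750]
S = R + BᵀPB = [3/2 0; 0 3/2] + [51.2500 -19.6250; -19.6250 36.0625] = [52.7500 -19.6250; -19.6250 37.5625]
BᵀPA = [-14.7500 -13.5000; 35.8750 27.0000]
K = S⁻¹·BᵀPA = [0.0940 0.0143; 1.0042 0.7263]
A−BK = [-0.0856 -0.0618; 0.1220 0.0798]
AᵀP(A−BK) = [1.6114 1.1560; 1.1560 0.8337]
P' = Q + AᵀP(A−BK) = [17.8614 -10.8440; -10.8440 9.8337]
tr(P') = 27.6951

27.6951


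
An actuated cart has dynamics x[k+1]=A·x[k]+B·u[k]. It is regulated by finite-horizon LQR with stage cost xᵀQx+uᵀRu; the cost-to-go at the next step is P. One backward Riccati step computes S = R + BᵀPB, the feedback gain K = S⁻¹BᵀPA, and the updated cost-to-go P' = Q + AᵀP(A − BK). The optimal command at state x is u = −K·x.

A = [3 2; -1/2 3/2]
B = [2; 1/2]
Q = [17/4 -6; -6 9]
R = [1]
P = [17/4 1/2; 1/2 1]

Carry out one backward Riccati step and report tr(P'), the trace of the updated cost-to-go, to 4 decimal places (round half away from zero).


18.4578

BᵀP = [8.7500 1.5000]
S = R + BᵀPB = [1] + [18.2500] = [19.2500]
BᵀPA = [25.5000 19.7500]
K = S⁻¹·BᵀPA = [1.3247 1.0260]
A−BK = [0.3506 -0.0519; -1.1623 0.9870]
AᵀP(A−BK) = [3.2208 0.3377; 0.3377 1.9870]
P' = Q + AᵀP(A−BK) = [7.4708 -5.6623; -5.6623 10.9870]
tr(P') = 18.4578


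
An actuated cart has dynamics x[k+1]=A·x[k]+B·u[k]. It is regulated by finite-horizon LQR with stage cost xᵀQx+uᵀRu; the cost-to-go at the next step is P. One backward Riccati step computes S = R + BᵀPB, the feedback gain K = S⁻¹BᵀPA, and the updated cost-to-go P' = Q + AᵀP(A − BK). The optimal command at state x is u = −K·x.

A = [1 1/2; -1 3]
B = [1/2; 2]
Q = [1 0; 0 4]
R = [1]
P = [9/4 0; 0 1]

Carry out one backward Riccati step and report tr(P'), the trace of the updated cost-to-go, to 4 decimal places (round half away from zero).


BᵀP = [1.1250 2.0000]
S = R + BᵀPB = [1] + [4.5625] = [5.5625]
BᵀPA = [-0.8750 6.5625]
K = S⁻¹·BᵀPA = [-0.1573 1.1798]
A−BK = [1.0787 -0.0899; -0.6854 0.6404]
AᵀP(A−BK) = [3.1124 -0.8427; -0.8427 1.8202]
P' = Q + AᵀP(A−BK) = [4.1124 -0.8427; -0.8427 5.8202]
tr(P') = 9.9326

9.9326


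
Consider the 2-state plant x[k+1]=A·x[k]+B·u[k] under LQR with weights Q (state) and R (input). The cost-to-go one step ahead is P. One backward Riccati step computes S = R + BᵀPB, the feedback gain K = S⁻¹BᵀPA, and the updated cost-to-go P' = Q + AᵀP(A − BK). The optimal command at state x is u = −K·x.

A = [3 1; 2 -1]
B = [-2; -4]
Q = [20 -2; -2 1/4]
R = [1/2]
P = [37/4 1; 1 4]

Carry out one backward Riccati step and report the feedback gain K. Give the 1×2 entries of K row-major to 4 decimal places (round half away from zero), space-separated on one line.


-0.8809 -0.0383

BᵀP = [-22.5000 -18.0000]
S = R + BᵀPB = [1/2] + [117.0000] = [117.5000]
BᵀPA = [-103.5000 -4.5000]
K = S⁻¹·BᵀPA = [-0.8809 -0.0383]
A−BK = [1.2383 0.9234; -1.5234 -1.1532]
AᵀP(A−BK) = [20.0819 14.7862; 14.7862 11.0777]
P' = Q + AᵀP(A−BK) = [40.0819 12.7862; 12.7862 11.3277]
tr(P') = 51.4096


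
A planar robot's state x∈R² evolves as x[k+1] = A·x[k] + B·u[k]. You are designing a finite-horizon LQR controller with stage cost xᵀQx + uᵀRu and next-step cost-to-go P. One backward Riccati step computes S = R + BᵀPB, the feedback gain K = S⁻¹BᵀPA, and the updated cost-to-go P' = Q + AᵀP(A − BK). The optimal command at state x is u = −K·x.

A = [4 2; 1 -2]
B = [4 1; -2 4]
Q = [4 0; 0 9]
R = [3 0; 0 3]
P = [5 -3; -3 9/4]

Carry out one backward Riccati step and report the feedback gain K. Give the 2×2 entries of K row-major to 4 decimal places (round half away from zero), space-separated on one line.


BᵀP = [26.0000 -16.5000; -7.0000 6.0000]
S = R + BᵀPB = [3 0; 0 3] + [137.0000 -40.0000; -40.0000 17.0000] = [140.0000 -40.0000; -40.0000 20.0000]
BᵀPA = [87.5000 85.0000; -22.0000 -26.0000]
K = S⁻¹·BᵀPA = [0.7250 0.5500; 0.3500 -0.2000]
A−BK = [0.7500 0.0000; 1.0500 -0.1000]
AᵀP(A−BK) = [2.5125 0.9750; 0.9750 1.0500]
P' = Q + AᵀP(A−BK) = [6.5125 0.9750; 0.9750 10.0500]
tr(P') = 16.5625

0.7250 0.5500 0.3500 -0.2000


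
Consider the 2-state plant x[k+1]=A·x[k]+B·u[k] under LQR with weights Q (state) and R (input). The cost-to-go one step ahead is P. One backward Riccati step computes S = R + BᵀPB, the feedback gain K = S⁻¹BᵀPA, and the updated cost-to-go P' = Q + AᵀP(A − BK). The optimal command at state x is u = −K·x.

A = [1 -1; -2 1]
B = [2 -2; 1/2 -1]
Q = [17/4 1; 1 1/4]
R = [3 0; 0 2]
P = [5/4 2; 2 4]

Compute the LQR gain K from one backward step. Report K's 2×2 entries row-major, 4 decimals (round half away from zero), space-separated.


-0.1538 0.0256 0.5000 -0.1667

BᵀP = [3.5000 6.0000; -4.5000 -8.0000]
S = R + BᵀPB = [3 0; 0 2] + [10.0000 -13.0000; -13.0000 17.0000] = [13.0000 -13.0000; -13.0000 19.0000]
BᵀPA = [-8.5000 2.5000; 11.5000 -3.5000]
K = S⁻¹·BᵀPA = [-0.1538 0.0256; 0.5000 -0.1667]
A−BK = [2.3077 -1.3846; -1.4231 0.8205]
AᵀP(A−BK) = [2.1923 -1.1154; -1.1154 0.6026]
P' = Q + AᵀP(A−BK) = [6.4423 -0.1154; -0.1154 0.8526]
tr(P') = 7.2949


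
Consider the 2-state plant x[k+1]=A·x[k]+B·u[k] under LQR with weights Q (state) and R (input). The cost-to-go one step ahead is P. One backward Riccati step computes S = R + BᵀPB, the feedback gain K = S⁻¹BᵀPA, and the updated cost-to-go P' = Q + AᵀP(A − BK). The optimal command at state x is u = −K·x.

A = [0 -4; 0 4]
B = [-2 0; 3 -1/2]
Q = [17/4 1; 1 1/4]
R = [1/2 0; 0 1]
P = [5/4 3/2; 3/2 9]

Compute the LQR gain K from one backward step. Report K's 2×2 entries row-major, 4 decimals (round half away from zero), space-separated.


0.0000 1.3482 0.0000 0.3625

BᵀP = [2.0000 24.0000; -0.7500 -4.5000]
S = R + BᵀPB = [1/2 0; 0 1] + [68.0000 -12.0000; -12.0000 2.2500] = [68.5000 -12.0000; -12.0000 3.2500]
BᵀPA = [0.0000 88.0000; 0.0000 -15.0000]
K = S⁻¹·BᵀPA = [0.0000 1.3482; 0.0000 0.3625]
A−BK = [0.0000 -1.3037; 0.0000 0.1367]
AᵀP(A−BK) = [0.0000 0.0000; 0.0000 2.7981]
P' = Q + AᵀP(A−BK) = [4.2500 1.0000; 1.0000 3.0481]
tr(P') = 7.2981


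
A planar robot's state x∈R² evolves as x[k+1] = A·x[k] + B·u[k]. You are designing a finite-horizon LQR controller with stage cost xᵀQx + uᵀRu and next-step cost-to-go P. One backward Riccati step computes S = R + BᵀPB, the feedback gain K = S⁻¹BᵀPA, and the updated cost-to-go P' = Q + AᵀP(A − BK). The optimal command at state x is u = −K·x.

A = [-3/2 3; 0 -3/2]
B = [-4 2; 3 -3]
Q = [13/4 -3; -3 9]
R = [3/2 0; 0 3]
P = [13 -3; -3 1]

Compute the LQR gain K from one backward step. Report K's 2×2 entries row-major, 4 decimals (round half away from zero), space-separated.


0.3295 -0.6550 0.0252 0.0911

BᵀP = [-61.0000 15.0000; 35.0000 -9.0000]
S = R + BᵀPB = [3/2 0; 0 3] + [289.0000 -167.0000; -167.0000 97.0000] = [290.5000 -167.0000; -167.0000 100.0000]
BᵀPA = [91.5000 -205.5000; -52.5000 118.5000]
K = S⁻¹·BᵀPA = [0.3295 -0.6550; 0.0252 0.0911]
A−BK = [-0.2326 0.1977; -0.9128 0.7384]
AᵀP(A−BK) = [0.4273 -0.5320; -0.5320 0.8459]
P' = Q + AᵀP(A−BK) = [3.6773 -3.5320; -3.5320 9.8459]
tr(P') = 13.5233


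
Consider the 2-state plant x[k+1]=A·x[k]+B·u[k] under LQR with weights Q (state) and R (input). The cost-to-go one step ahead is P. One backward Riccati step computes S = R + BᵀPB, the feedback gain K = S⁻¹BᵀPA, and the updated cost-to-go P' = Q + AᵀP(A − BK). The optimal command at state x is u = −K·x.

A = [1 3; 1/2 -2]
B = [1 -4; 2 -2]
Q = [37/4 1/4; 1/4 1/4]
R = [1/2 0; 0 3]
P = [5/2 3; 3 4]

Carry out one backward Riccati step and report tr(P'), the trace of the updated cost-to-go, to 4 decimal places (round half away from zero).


BᵀP = [8.5000 11.0000; -16.0000 -20.0000]
S = R + BᵀPB = [1/2 0; 0 3] + [30.5000 -56.0000; -56.0000 104.0000] = [31.0000 -56.0000; -56.0000 107.0000]
BᵀPA = [14.0000 3.5000; -26.0000 -8.0000]
K = S⁻¹·BᵀPA = [0.2320 -0.4061; -0.1215 -0.2873]
A−BK = [0.2818 2.2569; -0.2072 -1.7624]
AᵀP(A−BK) = [0.0912 0.2155; 0.2155 1.6229]
P' = Q + AᵀP(A−BK) = [9.3412 0.4655; 0.4655 1.8729]
tr(P') = 11.2141

11.2141


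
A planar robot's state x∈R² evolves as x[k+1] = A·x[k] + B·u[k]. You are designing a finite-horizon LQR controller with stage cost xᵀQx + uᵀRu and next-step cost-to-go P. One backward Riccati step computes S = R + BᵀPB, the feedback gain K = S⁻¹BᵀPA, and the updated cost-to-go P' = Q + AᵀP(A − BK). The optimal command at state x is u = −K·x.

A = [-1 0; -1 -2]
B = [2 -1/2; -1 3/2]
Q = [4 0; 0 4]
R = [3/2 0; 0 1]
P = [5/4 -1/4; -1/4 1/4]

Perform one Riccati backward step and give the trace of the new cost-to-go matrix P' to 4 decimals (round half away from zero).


BᵀP = [2.7500 -0.7500; -1.0000 0.5000]
S = R + BᵀPB = [3/2 0; 0 1] + [6.2500 -2.5000; -2.5000 1.2500] = [7.7500 -2.5000; -2.5000 2.2500]
BᵀPA = [-2.0000 1.5000; 0.5000 -1.0000]
K = S⁻¹·BᵀPA = [-0.2905 0.0782; -0.1006 -0.3575]
A−BK = [-0.4693 -0.3352; -1.1397 -1.3855]
AᵀP(A−BK) = [0.4693 0.3352; 0.3352 0.5251]
P' = Q + AᵀP(A−BK) = [4.4693 0.3352; 0.3352 4.5251]
tr(P') = 8.9944

8.9944


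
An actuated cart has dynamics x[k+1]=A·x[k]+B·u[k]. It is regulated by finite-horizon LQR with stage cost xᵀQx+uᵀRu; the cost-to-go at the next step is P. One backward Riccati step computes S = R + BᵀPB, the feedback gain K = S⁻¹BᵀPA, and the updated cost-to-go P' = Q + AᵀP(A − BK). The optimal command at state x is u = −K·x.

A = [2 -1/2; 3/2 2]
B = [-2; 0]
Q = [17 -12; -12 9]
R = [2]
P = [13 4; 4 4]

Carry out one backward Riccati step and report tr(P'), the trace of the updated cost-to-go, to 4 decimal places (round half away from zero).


46.2315

BᵀP = [-26.0000 -8.0000]
S = R + BᵀPB = [2] + [52.0000] = [54.0000]
BᵀPA = [-64.0000 -3.0000]
K = S⁻¹·BᵀPA = [-1.1852 -0.0556]
A−BK = [-0.3704 -0.6111; 1.5000 2.0000]
AᵀP(A−BK) = [9.1481 8.4444; 8.4444 11.0833]
P' = Q + AᵀP(A−BK) = [26.1481 -3.5556; -3.5556 20.0833]
tr(P') = 46.2315


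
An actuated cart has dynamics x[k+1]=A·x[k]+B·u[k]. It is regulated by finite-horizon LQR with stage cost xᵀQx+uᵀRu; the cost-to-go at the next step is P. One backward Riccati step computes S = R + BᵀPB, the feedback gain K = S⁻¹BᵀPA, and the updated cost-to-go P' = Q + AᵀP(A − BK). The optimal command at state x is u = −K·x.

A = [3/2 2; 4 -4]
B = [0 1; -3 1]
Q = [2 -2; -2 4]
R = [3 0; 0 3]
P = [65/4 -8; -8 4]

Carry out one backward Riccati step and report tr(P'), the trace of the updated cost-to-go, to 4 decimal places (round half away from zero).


BᵀP = [24.0000 -12.0000; 8.2500 -4.0000]
S = R + BᵀPB = [3 0; 0 3] + [36.0000 12.0000; 12.0000 4.2500] = [39.0000 12.0000; 12.0000 7.2500]
BᵀPA = [-12.0000 96.0000; -3.6250 32.5000]
K = S⁻¹·BᵀPA = [-0.3135 2.2054; 0.0189 0.8324]
A−BK = [1.4811 1.1676; 3.0405 1.7838]
AᵀP(A−BK) = [0.8689 -1.7676; -1.7676 18.2270]
P' = Q + AᵀP(A−BK) = [2.8689 -3.7676; -3.7676 22.2270]
tr(P') = 25.0959

25.0959


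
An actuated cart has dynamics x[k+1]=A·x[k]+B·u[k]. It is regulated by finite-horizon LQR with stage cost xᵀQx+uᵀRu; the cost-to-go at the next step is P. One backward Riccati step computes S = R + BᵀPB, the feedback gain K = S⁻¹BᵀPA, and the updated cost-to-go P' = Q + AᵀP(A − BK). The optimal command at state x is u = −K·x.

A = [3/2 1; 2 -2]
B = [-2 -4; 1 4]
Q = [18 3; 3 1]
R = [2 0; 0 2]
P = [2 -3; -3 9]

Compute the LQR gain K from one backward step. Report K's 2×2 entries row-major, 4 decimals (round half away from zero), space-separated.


-0.6200 0.0933 0.4400 -0.4533

BᵀP = [-7.0000 15.0000; -20.0000 48.0000]
S = R + BᵀPB = [2 0; 0 2] + [29.0000 88.0000; 88.0000 272.0000] = [31.0000 88.0000; 88.0000 274.0000]
BᵀPA = [19.5000 -37.0000; 66.0000 -116.0000]
K = S⁻¹·BᵀPA = [-0.6200 0.0933; 0.4400 -0.4533]
A−BK = [2.0200 -0.6267; 0.8600 -0.2800]
AᵀP(A−BK) = [5.5500 -1.9000; -1.9000 0.8667]
P' = Q + AᵀP(A−BK) = [23.5500 1.1000; 1.1000 1.8667]
tr(P') = 25.4167


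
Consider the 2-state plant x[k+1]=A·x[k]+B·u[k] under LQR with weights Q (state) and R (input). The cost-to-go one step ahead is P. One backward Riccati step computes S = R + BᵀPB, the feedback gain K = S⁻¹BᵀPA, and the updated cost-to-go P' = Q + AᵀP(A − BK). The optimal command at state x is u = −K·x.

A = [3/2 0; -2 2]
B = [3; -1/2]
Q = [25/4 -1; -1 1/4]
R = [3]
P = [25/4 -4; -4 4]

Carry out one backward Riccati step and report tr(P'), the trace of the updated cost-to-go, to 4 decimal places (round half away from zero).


BᵀP = [20.7500 -14.0000]
S = R + BᵀPB = [3] + [69.2500] = [72.2500]
BᵀPA = [59.1250 -28.0000]
K = S⁻¹·BᵀPA = [0.8183 -0.3875]
A−BK = [-0.9550 1.1626; -1.5908 1.8062]
AᵀP(A−BK) = [5.6782 -5.0865; -5.0865 5.1488]
P' = Q + AᵀP(A−BK) = [11.9282 -6.0865; -6.0865 5.3988]
tr(P') = 17.3270

17.3270


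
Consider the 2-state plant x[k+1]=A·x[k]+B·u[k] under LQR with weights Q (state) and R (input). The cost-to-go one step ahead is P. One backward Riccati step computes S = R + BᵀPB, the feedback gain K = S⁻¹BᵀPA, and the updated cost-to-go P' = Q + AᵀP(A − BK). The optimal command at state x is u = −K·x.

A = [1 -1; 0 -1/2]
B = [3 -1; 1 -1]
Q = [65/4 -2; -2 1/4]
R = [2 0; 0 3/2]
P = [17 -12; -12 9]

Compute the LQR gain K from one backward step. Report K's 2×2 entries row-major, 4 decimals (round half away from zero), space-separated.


0.4298 -0.2654 0.0449 0.0899

BᵀP = [39.0000 -27.0000; -5.0000 3.0000]
S = R + BᵀPB = [2 0; 0 3/2] + [90.0000 -12.0000; -12.0000 2.0000] = [92.0000 -12.0000; -12.0000 3.5000]
BᵀPA = [39.0000 -25.5000; -5.0000 3.5000]
K = S⁻¹·BᵀPA = [0.4298 -0.2654; 0.0449 0.0899]
A−BK = [-0.2444 -0.1138; -0.3848 -0.1447]
AᵀP(A−BK) = [0.4635 -0.1980; -0.1980 0.1664]
P' = Q + AᵀP(A−BK) = [16.7135 -2.1980; -2.1980 0.4164]
tr(P') = 17.1299


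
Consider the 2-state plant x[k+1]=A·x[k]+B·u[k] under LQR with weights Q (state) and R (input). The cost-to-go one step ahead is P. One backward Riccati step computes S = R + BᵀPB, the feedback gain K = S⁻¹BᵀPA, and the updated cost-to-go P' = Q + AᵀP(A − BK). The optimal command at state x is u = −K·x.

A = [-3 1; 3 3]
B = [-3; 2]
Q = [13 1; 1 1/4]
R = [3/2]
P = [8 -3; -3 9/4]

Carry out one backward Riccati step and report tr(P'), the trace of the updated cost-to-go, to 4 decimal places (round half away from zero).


25.1044

BᵀP = [-30.0000 13.5000]
S = R + BᵀPB = [3/2] + [117.0000] = [118.5000]
BᵀPA = [130.5000 10.5000]
K = S⁻¹·BᵀPA = [1.1013 0.0886]
A−BK = [0.3038 1.2658; 0.7975 2.8228]
AᵀP(A−BK) = [2.5348 2.6867; 2.6867 9.3196]
P' = Q + AᵀP(A−BK) = [15.5348 3.6867; 3.6867 9.5696]
tr(P') = 25.1044


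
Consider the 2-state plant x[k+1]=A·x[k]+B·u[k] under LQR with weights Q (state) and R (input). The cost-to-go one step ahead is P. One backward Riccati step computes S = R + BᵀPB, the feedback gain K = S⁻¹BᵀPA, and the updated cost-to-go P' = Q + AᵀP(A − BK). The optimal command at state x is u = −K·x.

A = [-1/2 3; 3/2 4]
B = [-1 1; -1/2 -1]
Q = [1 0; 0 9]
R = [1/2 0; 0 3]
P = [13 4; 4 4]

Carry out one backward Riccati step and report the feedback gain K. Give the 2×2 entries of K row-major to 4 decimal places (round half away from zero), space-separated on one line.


-0.4149 -4.1489 -0.6862 -0.8617

BᵀP = [-15.0000 -6.0000; 9.0000 0.0000]
S = R + BᵀPB = [1/2 0; 0 3] + [18.0000 -9.0000; -9.0000 9.0000] = [18.5000 -9.0000; -9.0000 12.0000]
BᵀPA = [-1.5000 -69.0000; -4.5000 27.0000]
K = S⁻¹·BᵀPA = [-0.4149 -4.1489; -0.6862 -0.8617]
A−BK = [-0.2287 -0.2872; 0.6064 1.0638]
AᵀP(A−BK) = [2.5399 4.3989; 4.3989 13.9894]
P' = Q + AᵀP(A−BK) = [3.5399 4.3989; 4.3989 22.9894]
tr(P') = 26.5293


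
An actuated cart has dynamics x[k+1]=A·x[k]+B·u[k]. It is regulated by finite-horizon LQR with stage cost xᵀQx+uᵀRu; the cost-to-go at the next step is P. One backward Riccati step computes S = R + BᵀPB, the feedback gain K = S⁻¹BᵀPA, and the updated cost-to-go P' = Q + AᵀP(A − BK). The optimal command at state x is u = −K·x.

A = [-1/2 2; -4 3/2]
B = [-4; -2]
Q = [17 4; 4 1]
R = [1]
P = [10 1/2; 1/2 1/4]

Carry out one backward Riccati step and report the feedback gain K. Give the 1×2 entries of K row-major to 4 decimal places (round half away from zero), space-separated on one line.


0.1794 -0.5044

BᵀP = [-41.0000 -2.5000]
S = R + BᵀPB = [1] + [169.0000] = [170.0000]
BᵀPA = [30.5000 -85.7500]
K = S⁻¹·BᵀPA = [0.1794 -0.5044]
A−BK = [0.2176 -0.0176; -3.6412 0.4912]
AᵀP(A−BK) = [3.0279 -0.4904; -0.4904 0.3092]
P' = Q + AᵀP(A−BK) = [20.0279 3.5096; 3.5096 1.3092]
tr(P') = 21.3371


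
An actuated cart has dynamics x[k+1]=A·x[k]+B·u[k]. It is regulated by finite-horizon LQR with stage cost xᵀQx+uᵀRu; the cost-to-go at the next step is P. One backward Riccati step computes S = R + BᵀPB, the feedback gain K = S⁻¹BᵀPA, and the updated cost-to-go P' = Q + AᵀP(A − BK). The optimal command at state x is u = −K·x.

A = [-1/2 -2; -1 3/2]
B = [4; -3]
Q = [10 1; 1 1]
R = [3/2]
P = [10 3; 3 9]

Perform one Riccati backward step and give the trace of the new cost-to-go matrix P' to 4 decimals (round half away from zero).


25.8702

BᵀP = [31.0000 -15.0000]
S = R + BᵀPB = [3/2] + [169.0000] = [170.5000]
BᵀPA = [-0.5000 -84.5000]
K = S⁻¹·BᵀPA = [-0.0029 -0.4956]
A−BK = [-0.4883 -0.0176; -1.0088 0.0132]
AᵀP(A−BK) = [14.4985 0.0022; 0.0022 0.3717]
P' = Q + AᵀP(A−BK) = [24.4985 1.0022; 1.0022 1.3717]
tr(P') = 25.8702


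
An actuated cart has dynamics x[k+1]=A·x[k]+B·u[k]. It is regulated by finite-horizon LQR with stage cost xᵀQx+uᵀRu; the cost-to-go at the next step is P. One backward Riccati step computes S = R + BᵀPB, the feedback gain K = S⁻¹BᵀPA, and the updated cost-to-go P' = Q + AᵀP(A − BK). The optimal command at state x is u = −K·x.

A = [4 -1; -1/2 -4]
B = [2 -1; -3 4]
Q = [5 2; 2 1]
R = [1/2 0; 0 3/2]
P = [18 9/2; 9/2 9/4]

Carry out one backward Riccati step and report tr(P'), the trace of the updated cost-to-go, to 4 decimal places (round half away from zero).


24.6644

BᵀP = [22.5000 2.2500; 0.0000 4.5000]
S = R + BᵀPB = [1/2 0; 0 3/2] + [38.2500 -13.5000; -13.5000 18.0000] = [38.7500 -13.5000; -13.5000 19.5000]
BᵀPA = [88.8750 -31.5000; -2.2500 -18.0000]
K = S⁻¹·BᵀPA = [2.9696 -1.4951; 1.9405 -1.9581]
A−BK = [0.0013 0.0320; 0.6468 -0.6527]
AᵀP(A−BK) = [11.0065 -8.7793; -8.7793 7.6579]
P' = Q + AᵀP(A−BK) = [16.0065 -6.7793; -6.7793 8.6579]
tr(P') = 24.6644


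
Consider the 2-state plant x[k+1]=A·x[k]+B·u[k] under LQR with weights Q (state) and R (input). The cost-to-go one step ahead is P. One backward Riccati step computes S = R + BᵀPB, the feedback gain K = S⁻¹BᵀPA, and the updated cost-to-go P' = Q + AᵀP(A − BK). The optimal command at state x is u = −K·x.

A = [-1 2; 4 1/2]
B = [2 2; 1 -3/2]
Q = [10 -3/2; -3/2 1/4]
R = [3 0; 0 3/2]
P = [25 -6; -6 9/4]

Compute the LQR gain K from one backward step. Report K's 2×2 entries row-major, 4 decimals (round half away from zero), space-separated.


0.5076 0.5038 -1.2106 0.4111

BᵀP = [44.0000 -9.7500; 59.0000 -15.3750]
S = R + BᵀPB = [3 0; 0 3/2] + [78.2500 102.6250; 102.6250 141.0625] = [81.2500 102.6250; 102.6250 142.5625]
BᵀPA = [-83.0000 83.1250; -120.5000 110.3125]
K = S⁻¹·BᵀPA = [0.5076 0.5038; -1.2106 0.4111]
A−BK = [0.4061 0.1701; 1.6765 0.6128]
AᵀP(A−BK) = [5.2483 0.8550; 0.8550 1.3325]
P' = Q + AᵀP(A−BK) = [15.2483 -0.6450; -0.6450 1.5825]
tr(P') = 16.8308


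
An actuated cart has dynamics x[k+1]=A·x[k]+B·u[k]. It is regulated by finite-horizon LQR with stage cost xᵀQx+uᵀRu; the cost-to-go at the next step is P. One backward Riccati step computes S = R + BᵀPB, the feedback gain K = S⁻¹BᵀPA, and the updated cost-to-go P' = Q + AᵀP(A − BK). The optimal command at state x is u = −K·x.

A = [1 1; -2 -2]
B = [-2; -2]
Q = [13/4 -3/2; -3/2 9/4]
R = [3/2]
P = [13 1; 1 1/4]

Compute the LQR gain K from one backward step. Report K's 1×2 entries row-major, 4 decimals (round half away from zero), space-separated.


BᵀP = [-28.0000 -2.5000]
S = R + BᵀPB = [3/2] + [61.0000] = [62.5000]
BᵀPA = [-23.0000 -23.0000]
K = S⁻¹·BᵀPA = [-0.3680 -0.3680]
A−BK = [0.2640 0.2640; -2.7360 -2.7360]
AᵀP(A−BK) = [1.5360 1.5360; 1.5360 1.5360]
P' = Q + AᵀP(A−BK) = [4.7860 0.0360; 0.0360 3.7860]
tr(P') = 8.5720

-0.3680 -0.3680


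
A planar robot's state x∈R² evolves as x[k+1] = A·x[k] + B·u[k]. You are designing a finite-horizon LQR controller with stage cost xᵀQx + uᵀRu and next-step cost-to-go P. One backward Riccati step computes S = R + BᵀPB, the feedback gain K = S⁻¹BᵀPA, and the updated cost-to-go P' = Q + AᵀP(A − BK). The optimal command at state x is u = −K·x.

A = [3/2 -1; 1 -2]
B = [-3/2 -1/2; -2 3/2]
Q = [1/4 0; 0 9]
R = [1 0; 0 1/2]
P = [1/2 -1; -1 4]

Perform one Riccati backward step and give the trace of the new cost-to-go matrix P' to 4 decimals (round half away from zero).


BᵀP = [1.2500 -6.5000; -1.7500 6.5000]
S = R + BᵀPB = [1 0; 0 1/2] + [11.1250 -10.3750; -10.3750 10.6250] = [12.1250 -10.3750; -10.3750 11.1250]
BᵀPA = [-4.6250 11.7500; 3.8750 -11.2500]
K = S⁻¹·BᵀPA = [-0.4128 0.5138; -0.0367 -0.5321]
A−BK = [0.8624 -0.4954; 0.2294 -0.1743]
AᵀP(A−BK) = [0.3578 -0.3119; -0.3119 0.4771]
P' = Q + AᵀP(A−BK) = [0.6078 -0.3119; -0.3119 9.4771]
tr(P') = 10.0849

10.0849


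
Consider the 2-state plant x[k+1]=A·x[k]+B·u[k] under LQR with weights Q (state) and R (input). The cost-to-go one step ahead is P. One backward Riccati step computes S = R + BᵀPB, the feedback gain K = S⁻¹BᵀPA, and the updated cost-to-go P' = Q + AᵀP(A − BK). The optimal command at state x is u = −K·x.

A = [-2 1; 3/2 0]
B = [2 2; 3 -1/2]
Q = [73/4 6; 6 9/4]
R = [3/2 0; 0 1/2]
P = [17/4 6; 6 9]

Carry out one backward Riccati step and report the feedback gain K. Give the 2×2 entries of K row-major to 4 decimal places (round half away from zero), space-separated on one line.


BᵀP = [26.5000 39.0000; 5.5000 7.5000]
S = R + BᵀPB = [3/2 0; 0 1/2] + [170.0000 33.5000; 33.5000 7.2500] = [171.5000 33.5000; 33.5000 7.7500]
BᵀPA = [5.5000 26.5000; 0.2500 5.5000]
K = S⁻¹·BᵀPA = [0.1656 0.1021; -0.6834 0.2683]
A−BK = [-0.9644 0.2592; 0.6616 -0.1722]
AᵀP(A−BK) = [0.5103 -0.1287; -0.1287 0.0684]
P' = Q + AᵀP(A−BK) = [18.7603 5.8713; 5.8713 2.3184]
tr(P') = 21.0787

0.1656 0.1021 -0.6834 0.2683


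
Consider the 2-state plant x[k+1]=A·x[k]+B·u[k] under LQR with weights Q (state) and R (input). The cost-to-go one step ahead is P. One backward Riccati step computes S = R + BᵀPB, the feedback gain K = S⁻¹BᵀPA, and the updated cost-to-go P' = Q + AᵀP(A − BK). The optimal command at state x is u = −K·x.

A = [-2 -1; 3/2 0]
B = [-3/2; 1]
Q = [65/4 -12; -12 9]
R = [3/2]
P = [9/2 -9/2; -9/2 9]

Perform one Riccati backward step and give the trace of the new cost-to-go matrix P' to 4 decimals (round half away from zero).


BᵀP = [-11.2500 15.7500]
S = R + BᵀPB = [3/2] + [32.6250] = [34.1250]
BᵀPA = [46.1250 11.2500]
K = S⁻¹·BᵀPA = [1.3516 0.3297]
A−BK = [0.0275 -0.5055; 0.1484 -0.3297]
AᵀP(A−BK) = [2.9052 0.5440; 0.5440 0.7912]
P' = Q + AᵀP(A−BK) = [19.1552 -11.4560; -11.4560 9.7912]
tr(P') = 28.9464

28.9464


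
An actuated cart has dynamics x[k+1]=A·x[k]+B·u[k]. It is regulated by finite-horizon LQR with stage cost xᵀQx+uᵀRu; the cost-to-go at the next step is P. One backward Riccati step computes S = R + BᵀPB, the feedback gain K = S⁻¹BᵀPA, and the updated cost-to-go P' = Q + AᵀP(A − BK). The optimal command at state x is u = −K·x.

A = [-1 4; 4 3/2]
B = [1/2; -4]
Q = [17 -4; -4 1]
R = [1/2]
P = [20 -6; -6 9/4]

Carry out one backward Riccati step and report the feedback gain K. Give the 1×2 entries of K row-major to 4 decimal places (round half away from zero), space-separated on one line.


BᵀP = [34.0000 -12.0000]
S = R + BᵀPB = [1/2] + [65.0000] = [65.5000]
BᵀPA = [-82.0000 118.0000]
K = S⁻¹·BᵀPA = [-1.2519 1.8015]
A−BK = [-0.3740 3.0992; -1.0076 8.7061]
AᵀP(A−BK) = [1.3435 -5.7748; -5.7748 40.4823]
P' = Q + AᵀP(A−BK) = [18.3435 -9.7748; -9.7748 41.4823]
tr(P') = 59.8259

-1.2519 1.8015


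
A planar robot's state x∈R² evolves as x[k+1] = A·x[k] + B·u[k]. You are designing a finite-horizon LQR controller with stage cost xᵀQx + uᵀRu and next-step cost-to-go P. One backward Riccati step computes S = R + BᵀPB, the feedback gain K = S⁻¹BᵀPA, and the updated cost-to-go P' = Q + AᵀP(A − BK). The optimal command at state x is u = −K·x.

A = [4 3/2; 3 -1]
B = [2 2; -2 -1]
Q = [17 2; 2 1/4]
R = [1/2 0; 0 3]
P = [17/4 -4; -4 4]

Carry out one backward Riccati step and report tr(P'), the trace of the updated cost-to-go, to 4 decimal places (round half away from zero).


20.4074

BᵀP = [16.5000 -16.0000; 12.5000 -12.0000]
S = R + BᵀPB = [1/2 0; 0 3] + [65.0000 49.0000; 49.0000 37.0000] = [65.5000 49.0000; 49.0000 40.0000]
BᵀPA = [18.0000 40.7500; 14.0000 30.7500]
K = S⁻¹·BᵀPA = [0.1553 0.5628; 0.1598 0.0793]
A−BK = [3.3699 0.2158; 3.4703 0.2049]
AᵀP(A−BK) = [2.9680 0.2591; 0.2591 0.1894]
P' = Q + AᵀP(A−BK) = [19.9680 2.2591; 2.2591 0.4394]
tr(P') = 20.4074


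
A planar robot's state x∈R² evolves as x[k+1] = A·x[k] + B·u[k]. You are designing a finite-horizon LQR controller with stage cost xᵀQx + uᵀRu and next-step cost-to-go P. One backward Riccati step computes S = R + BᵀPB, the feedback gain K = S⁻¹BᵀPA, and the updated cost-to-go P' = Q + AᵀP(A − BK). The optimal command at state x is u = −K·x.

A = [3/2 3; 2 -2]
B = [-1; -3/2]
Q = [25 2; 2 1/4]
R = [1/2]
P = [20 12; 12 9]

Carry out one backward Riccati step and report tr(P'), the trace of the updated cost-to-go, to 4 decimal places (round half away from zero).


46.5627

BᵀP = [-38.0000 -25.5000]
S = R + BᵀPB = [1/2] + [76.2500] = [76.7500]
BᵀPA = [-108.0000 -63.0000]
K = S⁻¹·BᵀPA = [-1.4072 -0.8208]
A−BK = [0.0928 2.1792; -0.1107 -3.2313]
AᵀP(A−BK) = [1.0261 1.3485; 1.3485 20.2866]
P' = Q + AᵀP(A−BK) = [26.0261 3.3485; 3.3485 20.5366]
tr(P') = 46.5627


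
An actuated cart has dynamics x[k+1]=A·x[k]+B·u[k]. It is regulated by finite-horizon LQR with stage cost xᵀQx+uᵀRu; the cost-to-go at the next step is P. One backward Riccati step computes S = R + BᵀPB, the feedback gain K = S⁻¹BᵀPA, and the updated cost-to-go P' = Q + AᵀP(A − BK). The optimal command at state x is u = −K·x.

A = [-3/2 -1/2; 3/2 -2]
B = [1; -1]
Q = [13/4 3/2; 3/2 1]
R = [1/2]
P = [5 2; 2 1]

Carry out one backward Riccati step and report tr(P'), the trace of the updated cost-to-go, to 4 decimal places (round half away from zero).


BᵀP = [3.0000 1.0000]
S = R + BᵀPB = [1/2] + [2.0000] = [2.5000]
BᵀPA = [-3.0000 -3.5000]
K = S⁻¹·BᵀPA = [-1.2000 -1.4000]
A−BK = [-0.3000 0.9000; 0.3000 -3.4000]
AᵀP(A−BK) = [0.9000 1.0500; 1.0500 4.3500]
P' = Q + AᵀP(A−BK) = [4.1500 2.5500; 2.5500 5.3500]
tr(P') = 9.5000

9.5000
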